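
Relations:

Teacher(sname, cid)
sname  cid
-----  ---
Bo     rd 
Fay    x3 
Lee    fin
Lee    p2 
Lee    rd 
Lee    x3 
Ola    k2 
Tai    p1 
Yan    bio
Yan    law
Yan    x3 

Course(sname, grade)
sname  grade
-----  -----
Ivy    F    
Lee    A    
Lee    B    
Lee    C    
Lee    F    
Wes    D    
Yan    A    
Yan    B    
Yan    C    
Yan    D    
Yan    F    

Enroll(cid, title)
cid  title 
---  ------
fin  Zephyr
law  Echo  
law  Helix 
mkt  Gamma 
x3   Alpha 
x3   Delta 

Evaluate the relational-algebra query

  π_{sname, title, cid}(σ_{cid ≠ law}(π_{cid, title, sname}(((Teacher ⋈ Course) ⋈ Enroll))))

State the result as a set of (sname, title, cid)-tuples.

{(Lee, Alpha, x3), (Lee, Delta, x3), (Lee, Zephyr, fin), (Yan, Alpha, x3), (Yan, Delta, x3)}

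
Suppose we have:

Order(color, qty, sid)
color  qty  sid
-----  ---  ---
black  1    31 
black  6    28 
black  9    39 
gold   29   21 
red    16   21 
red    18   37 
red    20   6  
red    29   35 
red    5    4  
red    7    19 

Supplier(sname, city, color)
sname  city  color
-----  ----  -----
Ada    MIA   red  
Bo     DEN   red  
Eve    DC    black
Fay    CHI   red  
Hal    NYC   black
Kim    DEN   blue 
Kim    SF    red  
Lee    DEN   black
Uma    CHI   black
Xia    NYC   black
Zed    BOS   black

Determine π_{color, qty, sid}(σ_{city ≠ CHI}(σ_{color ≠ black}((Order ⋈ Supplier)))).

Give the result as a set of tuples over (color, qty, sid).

{(red, 16, 21), (red, 18, 37), (red, 20, 6), (red, 29, 35), (red, 5, 4), (red, 7, 19)}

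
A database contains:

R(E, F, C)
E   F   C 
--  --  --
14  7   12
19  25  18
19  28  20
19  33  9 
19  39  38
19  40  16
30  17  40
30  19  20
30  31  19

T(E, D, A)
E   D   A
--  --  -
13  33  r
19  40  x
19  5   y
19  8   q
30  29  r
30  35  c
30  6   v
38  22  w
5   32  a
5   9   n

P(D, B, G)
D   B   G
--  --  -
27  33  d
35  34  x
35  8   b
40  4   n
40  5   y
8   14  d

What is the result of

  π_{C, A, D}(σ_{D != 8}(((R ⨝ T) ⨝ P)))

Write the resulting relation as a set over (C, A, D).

Joining R and T on E yields {(19, 25, 18, 40, x), (19, 25, 18, 5, y), (19, 25, 18, 8, q), (19, 28, 20, 40, x), (19, 28, 20, 5, y), (19, 28, 20, 8, q), (19, 33, 9, 40, x), (19, 33, 9, 5, y), (19, 33, 9, 8, q), (19, 39, 38, 40, x), (19, 39, 38, 5, y), (19, 39, 38, 8, q), (19, 40, 16, 40, x), (19, 40, 16, 5, y), (19, 40, 16, 8, q), (30, 17, 40, 29, r), (30, 17, 40, 35, c), (30, 17, 40, 6, v), (30, 19, 20, 29, r), (30, 19, 20, 35, c), (30, 19, 20, 6, v), (30, 31, 19, 29, r), (30, 31, 19, 35, c), (30, 31, 19, 6, v)}.
Joining (R ⨝ T) and P on D yields {(19, 25, 18, 40, x, 4, n), (19, 25, 18, 40, x, 5, y), (19, 25, 18, 8, q, 14, d), (19, 28, 20, 40, x, 4, n), (19, 28, 20, 40, x, 5, y), (19, 28, 20, 8, q, 14, d), (19, 33, 9, 40, x, 4, n), (19, 33, 9, 40, x, 5, y), (19, 33, 9, 8, q, 14, d), (19, 39, 38, 40, x, 4, n), (19, 39, 38, 40, x, 5, y), (19, 39, 38, 8, q, 14, d), (19, 40, 16, 40, x, 4, n), (19, 40, 16, 40, x, 5, y), (19, 40, 16, 8, q, 14, d), (30, 17, 40, 35, c, 34, x), (30, 17, 40, 35, c, 8, b), (30, 19, 20, 35, c, 34, x), (30, 19, 20, 35, c, 8, b), (30, 31, 19, 35, c, 34, x), (30, 31, 19, 35, c, 8, b)}.
Selection D != 8: {(19, 25, 18, 40, x, 4, n), (19, 25, 18, 40, x, 5, y), (19, 28, 20, 40, x, 4, n), (19, 28, 20, 40, x, 5, y), (19, 33, 9, 40, x, 4, n), (19, 33, 9, 40, x, 5, y), (19, 39, 38, 40, x, 4, n), (19, 39, 38, 40, x, 5, y), (19, 40, 16, 40, x, 4, n), (19, 40, 16, 40, x, 5, y), (30, 17, 40, 35, c, 34, x), (30, 17, 40, 35, c, 8, b), (30, 19, 20, 35, c, 34, x), (30, 19, 20, 35, c, 8, b), (30, 31, 19, 35, c, 34, x), (30, 31, 19, 35, c, 8, b)}
Projecting to C, A, D (8 duplicate(s) eliminated): {(16, x, 40), (18, x, 40), (19, c, 35), (20, c, 35), (20, x, 40), (38, x, 40), (40, c, 35), (9, x, 40)}

{(16, x, 40), (18, x, 40), (19, c, 35), (20, c, 35), (20, x, 40), (38, x, 40), (40, c, 35), (9, x, 40)}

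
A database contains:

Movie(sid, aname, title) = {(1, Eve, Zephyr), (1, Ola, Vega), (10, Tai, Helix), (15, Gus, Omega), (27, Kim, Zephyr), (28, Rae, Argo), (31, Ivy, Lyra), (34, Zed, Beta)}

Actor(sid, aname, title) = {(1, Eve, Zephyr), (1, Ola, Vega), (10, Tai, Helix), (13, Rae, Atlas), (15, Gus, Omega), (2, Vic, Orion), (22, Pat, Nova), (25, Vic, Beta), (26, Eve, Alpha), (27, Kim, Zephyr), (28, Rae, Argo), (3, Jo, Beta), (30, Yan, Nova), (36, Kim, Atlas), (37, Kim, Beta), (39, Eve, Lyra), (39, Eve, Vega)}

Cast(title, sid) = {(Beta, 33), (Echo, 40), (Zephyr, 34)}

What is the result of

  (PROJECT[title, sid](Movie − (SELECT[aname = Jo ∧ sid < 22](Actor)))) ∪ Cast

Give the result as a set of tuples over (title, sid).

{(Argo, 28), (Beta, 33), (Beta, 34), (Echo, 40), (Helix, 10), (Lyra, 31), (Omega, 15), (Vega, 1), (Zephyr, 1), (Zephyr, 27), (Zephyr, 34)}

Filtering on aname = Jo ∧ sid < 22 leaves {(3, Jo, Beta)}.
Taking the difference: {(1, Eve, Zephyr), (1, Ola, Vega), (10, Tai, Helix), (15, Gus, Omega), (27, Kim, Zephyr), (28, Rae, Argo), (31, Ivy, Lyra), (34, Zed, Beta)}
π[title, sid]: project onto (title, sid) → {(Argo, 28), (Beta, 34), (Helix, 10), (Lyra, 31), (Omega, 15), (Vega, 1), (Zephyr, 1), (Zephyr, 27)}
Taking the union: {(Argo, 28), (Beta, 33), (Beta, 34), (Echo, 40), (Helix, 10), (Lyra, 31), (Omega, 15), (Vega, 1), (Zephyr, 1), (Zephyr, 27), (Zephyr, 34)}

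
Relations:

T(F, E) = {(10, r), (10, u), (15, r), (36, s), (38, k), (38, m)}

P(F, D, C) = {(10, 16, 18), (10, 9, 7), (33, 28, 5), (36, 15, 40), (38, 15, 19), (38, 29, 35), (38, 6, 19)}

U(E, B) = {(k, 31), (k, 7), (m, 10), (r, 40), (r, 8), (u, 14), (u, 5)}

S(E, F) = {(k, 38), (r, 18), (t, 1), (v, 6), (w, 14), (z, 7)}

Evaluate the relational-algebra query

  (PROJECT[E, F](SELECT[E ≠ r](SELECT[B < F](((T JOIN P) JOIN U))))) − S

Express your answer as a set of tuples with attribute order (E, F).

{(m, 38), (u, 10)}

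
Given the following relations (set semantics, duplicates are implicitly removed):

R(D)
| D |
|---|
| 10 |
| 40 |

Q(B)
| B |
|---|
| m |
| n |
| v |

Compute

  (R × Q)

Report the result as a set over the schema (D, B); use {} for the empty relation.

{(10, m), (10, n), (10, v), (40, m), (40, n), (40, v)}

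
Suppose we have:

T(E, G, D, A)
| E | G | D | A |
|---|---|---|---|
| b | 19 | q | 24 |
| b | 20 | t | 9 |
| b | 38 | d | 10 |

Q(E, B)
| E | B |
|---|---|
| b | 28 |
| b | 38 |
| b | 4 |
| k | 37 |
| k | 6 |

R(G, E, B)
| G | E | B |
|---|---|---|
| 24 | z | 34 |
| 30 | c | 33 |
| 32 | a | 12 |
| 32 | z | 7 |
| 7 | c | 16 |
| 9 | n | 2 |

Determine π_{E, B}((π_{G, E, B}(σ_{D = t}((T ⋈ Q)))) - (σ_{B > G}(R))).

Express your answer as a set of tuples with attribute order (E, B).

T ⋈ Q (natural join on E): {(b, 19, q, 24, 28), (b, 19, q, 24, 38), (b, 19, q, 24, 4), (b, 20, t, 9, 28), (b, 20, t, 9, 38), (b, 20, t, 9, 4), (b, 38, d, 10, 28), (b, 38, d, 10, 38), (b, 38, d, 10, 4)}
Apply σ_{D = t}; surviving tuples: {(b, 20, t, 9, 28), (b, 20, t, 9, 38), (b, 20, t, 9, 4)}
π[G, E, B]: project onto (G, E, B) → {(20, b, 28), (20, b, 38), (20, b, 4)}
Apply σ_{B > G}; surviving tuples: {(24, z, 34), (30, c, 33), (7, c, 16)}
Difference: {(20, b, 28), (20, b, 38), (20, b, 4)} with {(24, z, 34), (30, c, 33), (7, c, 16)} → {(20, b, 28), (20, b, 38), (20, b, 4)}
π[E, B]: project onto (E, B) → {(b, 28), (b, 38), (b, 4)}

{(b, 28), (b, 38), (b, 4)}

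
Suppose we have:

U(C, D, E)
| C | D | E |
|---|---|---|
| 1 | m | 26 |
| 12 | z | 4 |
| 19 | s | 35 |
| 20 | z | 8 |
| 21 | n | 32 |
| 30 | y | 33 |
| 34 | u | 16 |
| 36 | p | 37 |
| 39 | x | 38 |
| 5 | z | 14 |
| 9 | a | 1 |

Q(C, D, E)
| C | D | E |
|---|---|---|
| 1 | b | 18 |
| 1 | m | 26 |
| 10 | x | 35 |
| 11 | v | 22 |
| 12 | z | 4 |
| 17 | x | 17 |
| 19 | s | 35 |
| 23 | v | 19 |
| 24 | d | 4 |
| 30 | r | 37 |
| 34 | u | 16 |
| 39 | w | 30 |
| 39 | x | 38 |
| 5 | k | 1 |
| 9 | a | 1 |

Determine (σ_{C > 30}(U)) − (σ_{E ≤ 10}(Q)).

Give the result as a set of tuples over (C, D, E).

{(34, u, 16), (36, p, 37), (39, x, 38)}

σ[C > 30]: keep tuples satisfying C > 30 → {(34, u, 16), (36, p, 37), (39, x, 38)}
σ[E ≤ 10]: keep tuples satisfying E ≤ 10 → {(12, z, 4), (24, d, 4), (5, k, 1), (9, a, 1)}
Difference: {(34, u, 16), (36, p, 37), (39, x, 38)} with {(12, z, 4), (24, d, 4), (5, k, 1), (9, a, 1)} → {(34, u, 16), (36, p, 37), (39, x, 38)}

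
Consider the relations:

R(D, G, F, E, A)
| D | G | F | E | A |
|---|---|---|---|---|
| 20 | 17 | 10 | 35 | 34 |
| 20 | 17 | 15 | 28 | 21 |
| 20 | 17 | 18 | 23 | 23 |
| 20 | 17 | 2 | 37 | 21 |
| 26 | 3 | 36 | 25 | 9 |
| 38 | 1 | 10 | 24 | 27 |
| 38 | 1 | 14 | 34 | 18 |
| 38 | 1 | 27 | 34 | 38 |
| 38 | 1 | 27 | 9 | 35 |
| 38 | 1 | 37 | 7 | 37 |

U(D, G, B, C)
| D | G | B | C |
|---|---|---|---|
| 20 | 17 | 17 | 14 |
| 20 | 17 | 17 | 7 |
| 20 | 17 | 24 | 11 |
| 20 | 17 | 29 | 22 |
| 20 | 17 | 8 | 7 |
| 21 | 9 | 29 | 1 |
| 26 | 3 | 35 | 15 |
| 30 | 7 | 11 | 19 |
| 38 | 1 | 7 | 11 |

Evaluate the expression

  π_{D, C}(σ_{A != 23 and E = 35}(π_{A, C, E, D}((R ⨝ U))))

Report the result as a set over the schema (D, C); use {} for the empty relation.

Joining R and U on D, G yields {(20, 17, 10, 35, 34, 17, 14), (20, 17, 10, 35, 34, 17, 7), (20, 17, 10, 35, 34, 24, 11), (20, 17, 10, 35, 34, 29, 22), (20, 17, 10, 35, 34, 8, 7), (20, 17, 15, 28, 21, 17, 14), (20, 17, 15, 28, 21, 17, 7), (20, 17, 15, 28, 21, 24, 11), (20, 17, 15, 28, 21, 29, 22), (20, 17, 15, 28, 21, 8, 7), (20, 17, 18, 23, 23, 17, 14), (20, 17, 18, 23, 23, 17, 7), (20, 17, 18, 23, 23, 24, 11), (20, 17, 18, 23, 23, 29, 22), (20, 17, 18, 23, 23, 8, 7), (20, 17, 2, 37, 21, 17, 14), (20, 17, 2, 37, 21, 17, 7), (20, 17, 2, 37, 21, 24, 11), (20, 17, 2, 37, 21, 29, 22), (20, 17, 2, 37, 21, 8, 7), (26, 3, 36, 25, 9, 35, 15), (38, 1, 10, 24, 27, 7, 11), (38, 1, 14, 34, 18, 7, 11), (38, 1, 27, 34, 38, 7, 11), (38, 1, 27, 9, 35, 7, 11), (38, 1, 37, 7, 37, 7, 11)}.
π[A, C, E, D]: project onto (A, C, E, D) (4 duplicate(s) eliminated) → {(18, 11, 34, 38), (21, 11, 28, 20), (21, 11, 37, 20), (21, 14, 28, 20), (21, 14, 37, 20), (21, 22, 28, 20), (21, 22, 37, 20), (21, 7, 28, 20), (21, 7, 37, 20), (23, 11, 23, 20), (23, 14, 23, 20), (23, 22, 23, 20), (23, 7, 23, 20), (27, 11, 24, 38), (34, 11, 35, 20), (34, 14, 35, 20), (34, 22, 35, 20), (34, 7, 35, 20), (35, 11, 9, 38), (37, 11, 7, 38), (38, 11, 34, 38), (9, 15, 25, 26)}
Filtering on A != 23 and E = 35 leaves {(34, 11, 35, 20), (34, 14, 35, 20), (34, 22, 35, 20), (34, 7, 35, 20)}.
π[D, C]: project onto (D, C) → {(20, 11), (20, 14), (20, 22), (20, 7)}

{(20, 11), (20, 14), (20, 22), (20, 7)}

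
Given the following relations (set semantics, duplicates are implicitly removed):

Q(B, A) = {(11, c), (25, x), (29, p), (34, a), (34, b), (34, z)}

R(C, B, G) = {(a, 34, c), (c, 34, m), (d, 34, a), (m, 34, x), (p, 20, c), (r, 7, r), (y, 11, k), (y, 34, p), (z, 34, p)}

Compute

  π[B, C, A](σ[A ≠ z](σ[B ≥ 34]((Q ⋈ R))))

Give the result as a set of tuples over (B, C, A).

Q ⋈ R (natural join on B): {(11, c, y, k), (34, a, a, c), (34, a, c, m), (34, a, d, a), (34, a, m, x), (34, a, y, p), (34, a, z, p), (34, b, a, c), (34, b, c, m), (34, b, d, a), (34, b, m, x), (34, b, y, p), (34, b, z, p), (34, z, a, c), (34, z, c, m), (34, z, d, a), (34, z, m, x), (34, z, y, p), (34, z, z, p)}
Selection B ≥ 34: {(34, a, a, c), (34, a, c, m), (34, a, d, a), (34, a, m, x), (34, a, y, p), (34, a, z, p), (34, b, a, c), (34, b, c, m), (34, b, d, a), (34, b, m, x), (34, b, y, p), (34, b, z, p), (34, z, a, c), (34, z, c, m), (34, z, d, a), (34, z, m, x), (34, z, y, p), (34, z, z, p)}
Selection A ≠ z: {(34, a, a, c), (34, a, c, m), (34, a, d, a), (34, a, m, x), (34, a, y, p), (34, a, z, p), (34, b, a, c), (34, b, c, m), (34, b, d, a), (34, b, m, x), (34, b, y, p), (34, b, z, p)}
Keep only column(s) B, C, A: {(34, a, a), (34, a, b), (34, c, a), (34, c, b), (34, d, a), (34, d, b), (34, m, a), (34, m, b), (34, y, a), (34, y, b), (34, z, a), (34, z, b)}

{(34, a, a), (34, a, b), (34, c, a), (34, c, b), (34, d, a), (34, d, b), (34, m, a), (34, m, b), (34, y, a), (34, y, b), (34, z, a), (34, z, b)}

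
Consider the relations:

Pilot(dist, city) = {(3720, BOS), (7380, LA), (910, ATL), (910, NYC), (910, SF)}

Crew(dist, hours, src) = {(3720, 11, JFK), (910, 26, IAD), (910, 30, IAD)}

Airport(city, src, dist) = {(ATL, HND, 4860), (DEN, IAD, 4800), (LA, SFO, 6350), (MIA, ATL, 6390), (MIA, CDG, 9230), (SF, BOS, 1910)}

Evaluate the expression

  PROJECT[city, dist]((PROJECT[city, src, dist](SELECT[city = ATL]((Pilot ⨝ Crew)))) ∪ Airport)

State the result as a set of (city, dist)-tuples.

Natural join on dist: {(3720, BOS, 11, JFK), (910, ATL, 26, IAD), (910, ATL, 30, IAD), (910, NYC, 26, IAD), (910, NYC, 30, IAD), (910, SF, 26, IAD), (910, SF, 30, IAD)}
Apply σ_{city = ATL}; surviving tuples: {(910, ATL, 26, IAD), (910, ATL, 30, IAD)}
Keep only column(s) city, src, dist (1 duplicate(s) eliminated): {(ATL, IAD, 910)}
Union: {(ATL, IAD, 910)} with {(ATL, HND, 4860), (DEN, IAD, 4800), (LA, SFO, 6350), (MIA, ATL, 6390), (MIA, CDG, 9230), (SF, BOS, 1910)} → {(ATL, HND, 4860), (ATL, IAD, 910), (DEN, IAD, 4800), (LA, SFO, 6350), (MIA, ATL, 6390), (MIA, CDG, 9230), (SF, BOS, 1910)}
Keep only column(s) city, dist: {(ATL, 4860), (ATL, 910), (DEN, 4800), (LA, 6350), (MIA, 6390), (MIA, 9230), (SF, 1910)}

{(ATL, 4860), (ATL, 910), (DEN, 4800), (LA, 6350), (MIA, 6390), (MIA, 9230), (SF, 1910)}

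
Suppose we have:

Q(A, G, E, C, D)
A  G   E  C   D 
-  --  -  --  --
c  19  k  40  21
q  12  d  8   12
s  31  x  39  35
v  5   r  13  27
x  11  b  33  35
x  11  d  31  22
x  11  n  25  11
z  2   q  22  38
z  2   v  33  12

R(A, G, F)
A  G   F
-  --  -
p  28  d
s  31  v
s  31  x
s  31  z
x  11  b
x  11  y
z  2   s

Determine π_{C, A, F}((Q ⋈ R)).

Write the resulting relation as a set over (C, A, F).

Natural join on A, G: {(s, 31, x, 39, 35, v), (s, 31, x, 39, 35, x), (s, 31, x, 39, 35, z), (x, 11, b, 33, 35, b), (x, 11, b, 33, 35, y), (x, 11, d, 31, 22, b), (x, 11, d, 31, 22, y), (x, 11, n, 25, 11, b), (x, 11, n, 25, 11, y), (z, 2, q, 22, 38, s), (z, 2, v, 33, 12, s)}
Keep only column(s) C, A, F: {(22, z, s), (25, x, b), (25, x, y), (31, x, b), (31, x, y), (33, x, b), (33, x, y), (33, z, s), (39, s, v), (39, s, x), (39, s, z)}

{(22, z, s), (25, x, b), (25, x, y), (31, x, b), (31, x, y), (33, x, b), (33, x, y), (33, z, s), (39, s, v), (39, s, x), (39, s, z)}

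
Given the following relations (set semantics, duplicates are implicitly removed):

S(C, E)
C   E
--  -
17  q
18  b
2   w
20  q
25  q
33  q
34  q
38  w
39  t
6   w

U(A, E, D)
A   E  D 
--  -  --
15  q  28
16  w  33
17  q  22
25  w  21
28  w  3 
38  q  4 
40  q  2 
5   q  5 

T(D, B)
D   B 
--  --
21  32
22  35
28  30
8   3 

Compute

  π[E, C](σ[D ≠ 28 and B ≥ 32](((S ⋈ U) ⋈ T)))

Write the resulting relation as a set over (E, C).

S ⋈ U (natural join on E): {(17, q, 15, 28), (17, q, 17, 22), (17, q, 38, 4), (17, q, 40, 2), (17, q, 5, 5), (2, w, 16, 33), (2, w, 25, 21), (2, w, 28, 3), (20, q, 15, 28), (20, q, 17, 22), (20, q, 38, 4), (20, q, 40, 2), (20, q, 5, 5), (25, q, 15, 28), (25, q, 17, 22), (25, q, 38, 4), (25, q, 40, 2), (25, q, 5, 5), (33, q, 15, 28), (33, q, 17, 22), (33, q, 38, 4), (33, q, 40, 2), (33, q, 5, 5), (34, q, 15, 28), (34, q, 17, 22), (34, q, 38, 4), (34, q, 40, 2), (34, q, 5, 5), (38, w, 16, 33), (38, w, 25, 21), (38, w, 28, 3), (6, w, 16, 33), (6, w, 25, 21), (6, w, 28, 3)}
(S ⋈ U) ⋈ T (natural join on D): {(17, q, 15, 28, 30), (17, q, 17, 22, 35), (2, w, 25, 21, 32), (20, q, 15, 28, 30), (20, q, 17, 22, 35), (25, q, 15, 28, 30), (25, q, 17, 22, 35), (33, q, 15, 28, 30), (33, q, 17, 22, 35), (34, q, 15, 28, 30), (34, q, 17, 22, 35), (38, w, 25, 21, 32), (6, w, 25, 21, 32)}
Apply σ_{D ≠ 28 and B ≥ 32}; surviving tuples: {(17, q, 17, 22, 35), (2, w, 25, 21, 32), (20, q, 17, 22, 35), (25, q, 17, 22, 35), (33, q, 17, 22, 35), (34, q, 17, 22, 35), (38, w, 25, 21, 32), (6, w, 25, 21, 32)}
Keep only column(s) E, C: {(q, 17), (q, 20), (q, 25), (q, 33), (q, 34), (w, 2), (w, 38), (w, 6)}

{(q, 17), (q, 20), (q, 25), (q, 33), (q, 34), (w, 2), (w, 38), (w, 6)}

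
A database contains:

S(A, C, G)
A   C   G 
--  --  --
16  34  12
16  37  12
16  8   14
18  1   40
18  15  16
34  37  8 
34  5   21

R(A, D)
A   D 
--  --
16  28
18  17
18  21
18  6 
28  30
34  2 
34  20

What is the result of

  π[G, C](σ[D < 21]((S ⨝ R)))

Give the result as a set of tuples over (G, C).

Joining S and R on A yields {(16, 34, 12, 28), (16, 37, 12, 28), (16, 8, 14, 28), (18, 1, 40, 17), (18, 1, 40, 21), (18, 1, 40, 6), (18, 15, 16, 17), (18, 15, 16, 21), (18, 15, 16, 6), (34, 37, 8, 2), (34, 37, 8, 20), (34, 5, 21, 2), (34, 5, 21, 20)}.
Apply σ_{D < 21}; surviving tuples: {(18, 1, 40, 17), (18, 1, 40, 6), (18, 15, 16, 17), (18, 15, 16, 6), (34, 37, 8, 2), (34, 37, 8, 20), (34, 5, 21, 2), (34, 5, 21, 20)}
Projecting to G, C (4 duplicate(s) eliminated): {(16, 15), (21, 5), (40, 1), (8, 37)}

{(16, 15), (21, 5), (40, 1), (8, 37)}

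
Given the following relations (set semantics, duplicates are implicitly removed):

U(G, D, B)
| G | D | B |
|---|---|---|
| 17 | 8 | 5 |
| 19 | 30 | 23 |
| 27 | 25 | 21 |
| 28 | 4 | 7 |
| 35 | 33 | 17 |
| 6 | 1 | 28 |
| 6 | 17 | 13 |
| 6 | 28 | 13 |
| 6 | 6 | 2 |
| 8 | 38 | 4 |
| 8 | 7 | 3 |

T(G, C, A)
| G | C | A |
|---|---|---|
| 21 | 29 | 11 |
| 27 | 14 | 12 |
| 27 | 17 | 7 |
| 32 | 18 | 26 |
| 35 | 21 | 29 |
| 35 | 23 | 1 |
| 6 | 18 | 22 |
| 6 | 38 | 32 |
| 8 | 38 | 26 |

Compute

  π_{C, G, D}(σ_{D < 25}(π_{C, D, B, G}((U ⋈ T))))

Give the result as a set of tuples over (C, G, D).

{(18, 6, 1), (18, 6, 17), (18, 6, 6), (38, 6, 1), (38, 6, 17), (38, 6, 6), (38, 8, 7)}

Joining U and T on G yields {(27, 25, 21, 14, 12), (27, 25, 21, 17, 7), (35, 33, 17, 21, 29), (35, 33, 17, 23, 1), (6, 1, 28, 18, 22), (6, 1, 28, 38, 32), (6, 17, 13, 18, 22), (6, 17, 13, 38, 32), (6, 28, 13, 18, 22), (6, 28, 13, 38, 32), (6, 6, 2, 18, 22), (6, 6, 2, 38, 32), (8, 38, 4, 38, 26), (8, 7, 3, 38, 26)}.
π_{C, D, B, G} gives {(14, 25, 21, 27), (17, 25, 21, 27), (18, 1, 28, 6), (18, 17, 13, 6), (18, 28, 13, 6), (18, 6, 2, 6), (21, 33, 17, 35), (23, 33, 17, 35), (38, 1, 28, 6), (38, 17, 13, 6), (38, 28, 13, 6), (38, 38, 4, 8), (38, 6, 2, 6), (38, 7, 3, 8)}.
Apply σ_{D < 25}; surviving tuples: {(18, 1, 28, 6), (18, 17, 13, 6), (18, 6, 2, 6), (38, 1, 28, 6), (38, 17, 13, 6), (38, 6, 2, 6), (38, 7, 3, 8)}
π_{C, G, D} gives {(18, 6, 1), (18, 6, 17), (18, 6, 6), (38, 6, 1), (38, 6, 17), (38, 6, 6), (38, 8, 7)}.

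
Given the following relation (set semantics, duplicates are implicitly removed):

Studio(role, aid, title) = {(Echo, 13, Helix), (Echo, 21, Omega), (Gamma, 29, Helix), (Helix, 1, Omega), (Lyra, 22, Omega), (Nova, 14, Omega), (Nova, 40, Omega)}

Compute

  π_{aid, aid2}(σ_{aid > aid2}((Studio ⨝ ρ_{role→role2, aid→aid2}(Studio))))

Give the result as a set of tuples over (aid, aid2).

{(14, 1), (21, 1), (21, 14), (22, 1), (22, 14), (22, 21), (29, 13), (40, 1), (40, 14), (40, 21), (40, 22)}

ρ[role→role2, aid→aid2]: schema becomes (role2, aid2, title); tuples unchanged.
Studio ⋈ ρ_{role→role2, aid→aid2}(Studio) (natural join on title): {(Echo, 13, Helix, Echo, 13), (Echo, 13, Helix, Gamma, 29), (Echo, 21, Omega, Echo, 21), (Echo, 21, Omega, Helix, 1), (Echo, 21, Omega, Lyra, 22), (Echo, 21, Omega, Nova, 14), (Echo, 21, Omega, Nova, 40), (Gamma, 29, Helix, Echo, 13), (Gamma, 29, Helix, Gamma, 29), (Helix, 1, Omega, Echo, 21), (Helix, 1, Omega, Helix, 1), (Helix, 1, Omega, Lyra, 22), (Helix, 1, Omega, Nova, 14), (Helix, 1, Omega, Nova, 40), (Lyra, 22, Omega, Echo, 21), (Lyra, 22, Omega, Helix, 1), (Lyra, 22, Omega, Lyra, 22), (Lyra, 22, Omega, Nova, 14), (Lyra, 22, Omega, Nova, 40), (Nova, 14, Omega, Echo, 21), (Nova, 14, Omega, Helix, 1), (Nova, 14, Omega, Lyra, 22), (Nova, 14, Omega, Nova, 14), (Nova, 14, Omega, Nova, 40), (Nova, 40, Omega, Echo, 21), (Nova, 40, Omega, Helix, 1), (Nova, 40, Omega, Lyra, 22), (Nova, 40, Omega, Nova, 14), (Nova, 40, Omega, Nova, 40)}
Filtering on aid > aid2 leaves {(Echo, 21, Omega, Helix, 1), (Echo, 21, Omega, Nova, 14), (Gamma, 29, Helix, Echo, 13), (Lyra, 22, Omega, Echo, 21), (Lyra, 22, Omega, Helix, 1), (Lyra, 22, Omega, Nova, 14), (Nova, 14, Omega, Helix, 1), (Nova, 40, Omega, Echo, 21), (Nova, 40, Omega, Helix, 1), (Nova, 40, Omega, Lyra, 22), (Nova, 40, Omega, Nova, 14)}.
π[aid, aid2]: project onto (aid, aid2) → {(14, 1), (21, 1), (21, 14), (22, 1), (22, 14), (22, 21), (29, 13), (40, 1), (40, 14), (40, 21), (40, 22)}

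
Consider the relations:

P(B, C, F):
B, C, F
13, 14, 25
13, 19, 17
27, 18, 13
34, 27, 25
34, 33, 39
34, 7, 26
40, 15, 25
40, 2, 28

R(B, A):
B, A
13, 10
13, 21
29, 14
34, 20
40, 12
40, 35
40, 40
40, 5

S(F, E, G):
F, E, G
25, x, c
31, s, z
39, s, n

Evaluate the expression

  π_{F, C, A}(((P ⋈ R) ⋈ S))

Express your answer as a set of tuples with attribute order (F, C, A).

{(25, 14, 10), (25, 14, 21), (25, 15, 12), (25, 15, 35), (25, 15, 40), (25, 15, 5), (25, 27, 20), (39, 33, 20)}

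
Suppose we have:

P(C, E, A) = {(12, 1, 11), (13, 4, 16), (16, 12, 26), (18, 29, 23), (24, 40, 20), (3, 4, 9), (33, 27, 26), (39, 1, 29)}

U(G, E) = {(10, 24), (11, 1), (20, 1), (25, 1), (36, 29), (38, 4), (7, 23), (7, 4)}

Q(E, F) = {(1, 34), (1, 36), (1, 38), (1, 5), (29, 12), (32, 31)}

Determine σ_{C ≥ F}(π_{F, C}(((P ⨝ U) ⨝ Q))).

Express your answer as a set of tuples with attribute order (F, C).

Natural join on E: {(12, 1, 11, 11), (12, 1, 11, 20), (12, 1, 11, 25), (13, 4, 16, 38), (13, 4, 16, 7), (18, 29, 23, 36), (3, 4, 9, 38), (3, 4, 9, 7), (39, 1, 29, 11), (39, 1, 29, 20), (39, 1, 29, 25)}
Natural join on E: {(12, 1, 11, 11, 34), (12, 1, 11, 11, 36), (12, 1, 11, 11, 38), (12, 1, 11, 11, 5), (12, 1, 11, 20, 34), (12, 1, 11, 20, 36), (12, 1, 11, 20, 38), (12, 1, 11, 20, 5), (12, 1, 11, 25, 34), (12, 1, 11, 25, 36), (12, 1, 11, 25, 38), (12, 1, 11, 25, 5), (18, 29, 23, 36, 12), (39, 1, 29, 11, 34), (39, 1, 29, 11, 36), (39, 1, 29, 11, 38), (39, 1, 29, 11, 5), (39, 1, 29, 20, 34), (39, 1, 29, 20, 36), (39, 1, 29, 20, 38), (39, 1, 29, 20, 5), (39, 1, 29, 25, 34), (39, 1, 29, 25, 36), (39, 1, 29, 25, 38), (39, 1, 29, 25, 5)}
π_{F, C} gives {(12, 18), (34, 12), (34, 39), (36, 12), (36, 39), (38, 12), (38, 39), (5, 12), (5, 39)} (16 duplicate(s) eliminated).
Filtering on C ≥ F leaves {(12, 18), (34, 39), (36, 39), (38, 39), (5, 12), (5, 39)}.

{(12, 18), (34, 39), (36, 39), (38, 39), (5, 12), (5, 39)}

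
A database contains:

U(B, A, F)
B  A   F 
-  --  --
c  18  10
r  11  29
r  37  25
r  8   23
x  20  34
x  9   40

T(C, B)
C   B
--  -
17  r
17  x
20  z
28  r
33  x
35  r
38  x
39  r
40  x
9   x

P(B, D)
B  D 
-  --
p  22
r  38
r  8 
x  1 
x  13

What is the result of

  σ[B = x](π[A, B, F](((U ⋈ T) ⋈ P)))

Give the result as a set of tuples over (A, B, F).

Joining U and T on B yields {(r, 11, 29, 17), (r, 11, 29, 28), (r, 11, 29, 35), (r, 11, 29, 39), (r, 37, 25, 17), (r, 37, 25, 28), (r, 37, 25, 35), (r, 37, 25, 39), (r, 8, 23, 17), (r, 8, 23, 28), (r, 8, 23, 35), (r, 8, 23, 39), (x, 20, 34, 17), (x, 20, 34, 33), (x, 20, 34, 38), (x, 20, 34, 40), (x, 20, 34, 9), (x, 9, 40, 17), (x, 9, 40, 33), (x, 9, 40, 38), (x, 9, 40, 40), (x, 9, 40, 9)}.
Joining (U ⋈ T) and P on B yields {(r, 11, 29, 17, 38), (r, 11, 29, 17, 8), (r, 11, 29, 28, 38), (r, 11, 29, 28, 8), (r, 11, 29, 35, 38), (r, 11, 29, 35, 8), (r, 11, 29, 39, 38), (r, 11, 29, 39, 8), (r, 37, 25, 17, 38), (r, 37, 25, 17, 8), (r, 37, 25, 28, 38), (r, 37, 25, 28, 8), (r, 37, 25, 35, 38), (r, 37, 25, 35, 8), (r, 37, 25, 39, 38), (r, 37, 25, 39, 8), (r, 8, 23, 17, 38), (r, 8, 23, 17, 8), (r, 8, 23, 28, 38), (r, 8, 23, 28, 8), (r, 8, 23, 35, 38), (r, 8, 23, 35, 8), (r, 8, 23, 39, 38), (r, 8, 23, 39, 8), (x, 20, 34, 17, 1), (x, 20, 34, 17, 13), (x, 20, 34, 33, 1), (x, 20, 34, 33, 13), (x, 20, 34, 38, 1), (x, 20, 34, 38, 13), (x, 20, 34, 40, 1), (x, 20, 34, 40, 13), (x, 20, 34, 9, 1), (x, 20, 34, 9, 13), (x, 9, 40, 17, 1), (x, 9, 40, 17, 13), (x, 9, 40, 33, 1), (x, 9, 40, 33, 13), (x, 9, 40, 38, 1), (x, 9, 40, 38, 13), (x, 9, 40, 40, 1), (x, 9, 40, 40, 13), (x, 9, 40, 9, 1), (x, 9, 40, 9, 13)}.
π[A, B, F]: project onto (A, B, F) (39 duplicate(s) eliminated) → {(11, r, 29), (20, x, 34), (37, r, 25), (8, r, 23), (9, x, 40)}
Selection B = x: {(20, x, 34), (9, x, 40)}

{(20, x, 34), (9, x, 40)}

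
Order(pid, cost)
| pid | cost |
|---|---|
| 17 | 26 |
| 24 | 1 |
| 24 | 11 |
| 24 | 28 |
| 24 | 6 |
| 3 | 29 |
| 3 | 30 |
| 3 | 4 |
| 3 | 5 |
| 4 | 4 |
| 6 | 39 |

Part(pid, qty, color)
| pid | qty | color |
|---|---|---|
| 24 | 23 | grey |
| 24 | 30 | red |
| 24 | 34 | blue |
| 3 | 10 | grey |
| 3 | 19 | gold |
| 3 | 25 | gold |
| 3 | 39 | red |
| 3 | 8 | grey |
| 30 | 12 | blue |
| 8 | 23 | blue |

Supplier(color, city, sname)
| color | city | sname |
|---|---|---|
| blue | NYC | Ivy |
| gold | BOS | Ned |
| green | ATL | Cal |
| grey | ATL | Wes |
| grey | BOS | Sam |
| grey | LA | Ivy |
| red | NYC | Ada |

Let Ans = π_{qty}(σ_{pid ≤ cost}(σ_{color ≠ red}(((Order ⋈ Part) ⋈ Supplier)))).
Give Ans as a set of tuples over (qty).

{10, 19, 23, 25, 34, 8}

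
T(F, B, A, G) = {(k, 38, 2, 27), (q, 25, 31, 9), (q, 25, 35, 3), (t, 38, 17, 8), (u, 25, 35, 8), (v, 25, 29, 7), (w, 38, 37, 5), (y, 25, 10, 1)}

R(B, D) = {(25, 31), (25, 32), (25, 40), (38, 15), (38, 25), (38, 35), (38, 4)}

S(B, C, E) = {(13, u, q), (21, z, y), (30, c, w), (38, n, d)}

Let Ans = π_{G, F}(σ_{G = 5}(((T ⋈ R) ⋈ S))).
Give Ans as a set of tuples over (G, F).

{(5, w)}

Joining T and R on B yields {(k, 38, 2, 27, 15), (k, 38, 2, 27, 25), (k, 38, 2, 27, 35), (k, 38, 2, 27, 4), (q, 25, 31, 9, 31), (q, 25, 31, 9, 32), (q, 25, 31, 9, 40), (q, 25, 35, 3, 31), (q, 25, 35, 3, 32), (q, 25, 35, 3, 40), (t, 38, 17, 8, 15), (t, 38, 17, 8, 25), (t, 38, 17, 8, 35), (t, 38, 17, 8, 4), (u, 25, 35, 8, 31), (u, 25, 35, 8, 32), (u, 25, 35, 8, 40), (v, 25, 29, 7, 31), (v, 25, 29, 7, 32), (v, 25, 29, 7, 40), (w, 38, 37, 5, 15), (w, 38, 37, 5, 25), (w, 38, 37, 5, 35), (w, 38, 37, 5, 4), (y, 25, 10, 1, 31), (y, 25, 10, 1, 32), (y, 25, 10, 1, 40)}.
Joining (T ⋈ R) and S on B yields {(k, 38, 2, 27, 15, n, d), (k, 38, 2, 27, 25, n, d), (k, 38, 2, 27, 35, n, d), (k, 38, 2, 27, 4, n, d), (t, 38, 17, 8, 15, n, d), (t, 38, 17, 8, 25, n, d), (t, 38, 17, 8, 35, n, d), (t, 38, 17, 8, 4, n, d), (w, 38, 37, 5, 15, n, d), (w, 38, 37, 5, 25, n, d), (w, 38, 37, 5, 35, n, d), (w, 38, 37, 5, 4, n, d)}.
σ[G = 5]: keep tuples satisfying G = 5 → {(w, 38, 37, 5, 15, n, d), (w, 38, 37, 5, 25, n, d), (w, 38, 37, 5, 35, n, d), (w, 38, 37, 5, 4, n, d)}
Keep only column(s) G, F (3 duplicate(s) eliminated): {(5, w)}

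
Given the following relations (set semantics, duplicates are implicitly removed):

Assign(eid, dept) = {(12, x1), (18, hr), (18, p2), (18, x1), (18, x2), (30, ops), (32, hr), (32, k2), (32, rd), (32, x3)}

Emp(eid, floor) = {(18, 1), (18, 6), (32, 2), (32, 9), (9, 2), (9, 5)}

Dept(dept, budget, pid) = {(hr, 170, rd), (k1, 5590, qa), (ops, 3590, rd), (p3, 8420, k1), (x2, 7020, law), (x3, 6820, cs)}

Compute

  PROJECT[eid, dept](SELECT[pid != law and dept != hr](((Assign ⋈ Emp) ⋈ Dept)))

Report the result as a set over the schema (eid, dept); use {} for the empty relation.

{(32, x3)}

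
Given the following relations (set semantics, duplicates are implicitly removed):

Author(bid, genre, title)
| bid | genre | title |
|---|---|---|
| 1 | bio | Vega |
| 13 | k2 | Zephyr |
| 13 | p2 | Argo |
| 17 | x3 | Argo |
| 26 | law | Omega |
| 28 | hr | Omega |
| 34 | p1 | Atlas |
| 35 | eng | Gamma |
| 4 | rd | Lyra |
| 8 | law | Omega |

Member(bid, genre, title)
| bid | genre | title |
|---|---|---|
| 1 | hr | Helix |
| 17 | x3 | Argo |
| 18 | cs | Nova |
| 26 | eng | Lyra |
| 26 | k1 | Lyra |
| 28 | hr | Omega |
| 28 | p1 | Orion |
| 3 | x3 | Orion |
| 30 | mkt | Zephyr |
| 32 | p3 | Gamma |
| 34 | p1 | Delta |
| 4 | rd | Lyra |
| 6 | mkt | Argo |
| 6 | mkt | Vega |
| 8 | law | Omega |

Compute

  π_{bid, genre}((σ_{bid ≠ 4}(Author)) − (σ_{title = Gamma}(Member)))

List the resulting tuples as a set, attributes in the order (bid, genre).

Selection bid ≠ 4: {(1, bio, Vega), (13, k2, Zephyr), (13, p2, Argo), (17, x3, Argo), (26, law, Omega), (28, hr, Omega), (34, p1, Atlas), (35, eng, Gamma), (8, law, Omega)}
Selection title = Gamma: {(32, p3, Gamma)}
Taking the difference: {(1, bio, Vega), (13, k2, Zephyr), (13, p2, Argo), (17, x3, Argo), (26, law, Omega), (28, hr, Omega), (34, p1, Atlas), (35, eng, Gamma), (8, law, Omega)}
π[bid, genre]: project onto (bid, genre) → {(1, bio), (13, k2), (13, p2), (17, x3), (26, law), (28, hr), (34, p1), (35, eng), (8, law)}

{(1, bio), (13, k2), (13, p2), (17, x3), (26, law), (28, hr), (34, p1), (35, eng), (8, law)}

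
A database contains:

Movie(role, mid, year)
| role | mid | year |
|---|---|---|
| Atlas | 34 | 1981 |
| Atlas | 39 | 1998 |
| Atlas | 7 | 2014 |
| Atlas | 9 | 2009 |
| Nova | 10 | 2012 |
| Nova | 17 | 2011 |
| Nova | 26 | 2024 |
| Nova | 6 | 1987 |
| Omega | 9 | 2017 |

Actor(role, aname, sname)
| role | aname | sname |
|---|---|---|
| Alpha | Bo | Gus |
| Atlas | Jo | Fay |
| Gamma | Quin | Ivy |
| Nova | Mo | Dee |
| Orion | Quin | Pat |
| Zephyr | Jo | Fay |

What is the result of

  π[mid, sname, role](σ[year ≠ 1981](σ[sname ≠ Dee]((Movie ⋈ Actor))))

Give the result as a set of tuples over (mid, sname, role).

{(39, Fay, Atlas), (7, Fay, Atlas), (9, Fay, Atlas)}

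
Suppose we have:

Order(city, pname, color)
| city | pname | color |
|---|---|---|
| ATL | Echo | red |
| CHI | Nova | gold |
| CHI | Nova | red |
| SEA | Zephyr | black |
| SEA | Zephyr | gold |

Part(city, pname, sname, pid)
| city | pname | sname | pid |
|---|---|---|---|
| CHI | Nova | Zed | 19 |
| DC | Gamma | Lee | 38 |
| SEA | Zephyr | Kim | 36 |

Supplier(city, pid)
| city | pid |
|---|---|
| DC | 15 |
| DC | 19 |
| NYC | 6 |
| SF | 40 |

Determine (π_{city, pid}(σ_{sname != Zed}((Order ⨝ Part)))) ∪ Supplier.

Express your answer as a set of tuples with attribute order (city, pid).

Joining Order and Part on city, pname yields {(CHI, Nova, gold, Zed, 19), (CHI, Nova, red, Zed, 19), (SEA, Zephyr, black, Kim, 36), (SEA, Zephyr, gold, Kim, 36)}.
Apply σ_{sname != Zed}; surviving tuples: {(SEA, Zephyr, black, Kim, 36), (SEA, Zephyr, gold, Kim, 36)}
Projecting to city, pid (1 duplicate(s) eliminated): {(SEA, 36)}
Taking the union: {(DC, 15), (DC, 19), (NYC, 6), (SEA, 36), (SF, 40)}

{(DC, 15), (DC, 19), (NYC, 6), (SEA, 36), (SF, 40)}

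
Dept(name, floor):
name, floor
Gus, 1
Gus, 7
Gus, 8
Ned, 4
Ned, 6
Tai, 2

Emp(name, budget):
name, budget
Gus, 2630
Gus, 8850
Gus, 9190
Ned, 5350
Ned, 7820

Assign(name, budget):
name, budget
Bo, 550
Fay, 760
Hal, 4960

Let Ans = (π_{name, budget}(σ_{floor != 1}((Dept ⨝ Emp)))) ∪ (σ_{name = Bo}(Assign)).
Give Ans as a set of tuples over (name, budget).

{(Bo, 550), (Gus, 2630), (Gus, 8850), (Gus, 9190), (Ned, 5350), (Ned, 7820)}

Dept ⋈ Emp (natural join on name): {(Gus, 1, 2630), (Gus, 1, 8850), (Gus, 1, 9190), (Gus, 7, 2630), (Gus, 7, 8850), (Gus, 7, 9190), (Gus, 8, 2630), (Gus, 8, 8850), (Gus, 8, 9190), (Ned, 4, 5350), (Ned, 4, 7820), (Ned, 6, 5350), (Ned, 6, 7820)}
Apply σ_{floor != 1}; surviving tuples: {(Gus, 7, 2630), (Gus, 7, 8850), (Gus, 7, 9190), (Gus, 8, 2630), (Gus, 8, 8850), (Gus, 8, 9190), (Ned, 4, 5350), (Ned, 4, 7820), (Ned, 6, 5350), (Ned, 6, 7820)}
Projecting to name, budget (5 duplicate(s) eliminated): {(Gus, 2630), (Gus, 8850), (Gus, 9190), (Ned, 5350), (Ned, 7820)}
Apply σ_{name = Bo}; surviving tuples: {(Bo, 550)}
Taking the union: {(Bo, 550), (Gus, 2630), (Gus, 8850), (Gus, 9190), (Ned, 5350), (Ned, 7820)}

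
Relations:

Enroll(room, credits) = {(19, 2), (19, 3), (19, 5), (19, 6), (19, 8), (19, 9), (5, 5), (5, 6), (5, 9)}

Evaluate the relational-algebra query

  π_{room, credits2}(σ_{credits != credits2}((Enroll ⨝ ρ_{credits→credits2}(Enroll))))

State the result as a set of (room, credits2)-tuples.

{(19, 2), (19, 3), (19, 5), (19, 6), (19, 8), (19, 9), (5, 5), (5, 6), (5, 9)}

ρ[credits→credits2]: schema becomes (room, credits2); tuples unchanged.
Joining Enroll and ρ_{credits→credits2}(Enroll) on room yields {(19, 2, 2), (19, 2, 3), (19, 2, 5), (19, 2, 6), (19, 2, 8), (19, 2, 9), (19, 3, 2), (19, 3, 3), (19, 3, 5), (19, 3, 6), (19, 3, 8), (19, 3, 9), (19, 5, 2), (19, 5, 3), (19, 5, 5), (19, 5, 6), (19, 5, 8), (19, 5, 9), (19, 6, 2), (19, 6, 3), (19, 6, 5), (19, 6, 6), (19, 6, 8), (19, 6, 9), (19, 8, 2), (19, 8, 3), (19, 8, 5), (19, 8, 6), (19, 8, 8), (19, 8, 9), (19, 9, 2), (19, 9, 3), (19, 9, 5), (19, 9, 6), (19, 9, 8), (19, 9, 9), (5, 5, 5), (5, 5, 6), (5, 5, 9), (5, 6, 5), (5, 6, 6), (5, 6, 9), (5, 9, 5), (5, 9, 6), (5, 9, 9)}.
Apply σ_{credits != credits2}; surviving tuples: {(19, 2, 3), (19, 2, 5), (19, 2, 6), (19, 2, 8), (19, 2, 9), (19, 3, 2), (19, 3, 5), (19, 3, 6), (19, 3, 8), (19, 3, 9), (19, 5, 2), (19, 5, 3), (19, 5, 6), (19, 5, 8), (19, 5, 9), (19, 6, 2), (19, 6, 3), (19, 6, 5), (19, 6, 8), (19, 6, 9), (19, 8, 2), (19, 8, 3), (19, 8, 5), (19, 8, 6), (19, 8, 9), (19, 9, 2), (19, 9, 3), (19, 9, 5), (19, 9, 6), (19, 9, 8), (5, 5, 6), (5, 5, 9), (5, 6, 5), (5, 6, 9), (5, 9, 5), (5, 9, 6)}
Keep only column(s) room, credits2 (27 duplicate(s) eliminated): {(19, 2), (19, 3), (19, 5), (19, 6), (19, 8), (19, 9), (5, 5), (5, 6), (5, 9)}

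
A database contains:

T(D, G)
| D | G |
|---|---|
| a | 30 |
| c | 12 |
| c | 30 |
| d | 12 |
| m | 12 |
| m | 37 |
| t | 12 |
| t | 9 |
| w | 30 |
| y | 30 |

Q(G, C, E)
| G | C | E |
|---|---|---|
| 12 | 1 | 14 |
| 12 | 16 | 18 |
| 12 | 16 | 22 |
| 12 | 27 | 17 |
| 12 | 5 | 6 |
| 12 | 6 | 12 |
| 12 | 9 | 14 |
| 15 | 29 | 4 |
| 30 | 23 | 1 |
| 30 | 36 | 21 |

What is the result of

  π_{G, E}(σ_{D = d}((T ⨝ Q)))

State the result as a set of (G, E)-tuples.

{(12, 12), (12, 14), (12, 17), (12, 18), (12, 22), (12, 6)}

T ⋈ Q (natural join on G): {(a, 30, 23, 1), (a, 30, 36, 21), (c, 12, 1, 14), (c, 12, 16, 18), (c, 12, 16, 22), (c, 12, 27, 17), (c, 12, 5, 6), (c, 12, 6, 12), (c, 12, 9, 14), (c, 30, 23, 1), (c, 30, 36, 21), (d, 12, 1, 14), (d, 12, 16, 18), (d, 12, 16, 22), (d, 12, 27, 17), (d, 12, 5, 6), (d, 12, 6, 12), (d, 12, 9, 14), (m, 12, 1, 14), (m, 12, 16, 18), (m, 12, 16, 22), (m, 12, 27, 17), (m, 12, 5, 6), (m, 12, 6, 12), (m, 12, 9, 14), (t, 12, 1, 14), (t, 12, 16, 18), (t, 12, 16, 22), (t, 12, 27, 17), (t, 12, 5, 6), (t, 12, 6, 12), (t, 12, 9, 14), (w, 30, 23, 1), (w, 30, 36, 21), (y, 30, 23, 1), (y, 30, 36, 21)}
Selection D = d: {(d, 12, 1, 14), (d, 12, 16, 18), (d, 12, 16, 22), (d, 12, 27, 17), (d, 12, 5, 6), (d, 12, 6, 12), (d, 12, 9, 14)}
π_{G, E} gives {(12, 12), (12, 14), (12, 17), (12, 18), (12, 22), (12, 6)} (1 duplicate(s) eliminated).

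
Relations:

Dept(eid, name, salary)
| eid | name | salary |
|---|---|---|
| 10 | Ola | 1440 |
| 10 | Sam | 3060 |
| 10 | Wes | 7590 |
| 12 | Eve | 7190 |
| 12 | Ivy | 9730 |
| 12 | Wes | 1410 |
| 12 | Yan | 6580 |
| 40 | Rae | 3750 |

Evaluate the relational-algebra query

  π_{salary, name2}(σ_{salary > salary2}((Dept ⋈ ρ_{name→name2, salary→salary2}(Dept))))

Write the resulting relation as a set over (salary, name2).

{(3060, Ola), (6580, Wes), (7190, Wes), (7190, Yan), (7590, Ola), (7590, Sam), (9730, Eve), (9730, Wes), (9730, Yan)}

ρ[name→name2, salary→salary2]: schema becomes (eid, name2, salary2); tuples unchanged.
Dept ⋈ ρ_{name→name2, salary→salary2}(Dept) (natural join on eid): {(10, Ola, 1440, Ola, 1440), (10, Ola, 1440, Sam, 3060), (10, Ola, 1440, Wes, 7590), (10, Sam, 3060, Ola, 1440), (10, Sam, 3060, Sam, 3060), (10, Sam, 3060, Wes, 7590), (10, Wes, 7590, Ola, 1440), (10, Wes, 7590, Sam, 3060), (10, Wes, 7590, Wes, 7590), (12, Eve, 7190, Eve, 7190), (12, Eve, 7190, Ivy, 9730), (12, Eve, 7190, Wes, 1410), (12, Eve, 7190, Yan, 6580), (12, Ivy, 9730, Eve, 7190), (12, Ivy, 9730, Ivy, 9730), (12, Ivy, 9730, Wes, 1410), (12, Ivy, 9730, Yan, 6580), (12, Wes, 1410, Eve, 7190), (12, Wes, 1410, Ivy, 9730), (12, Wes, 1410, Wes, 1410), (12, Wes, 1410, Yan, 6580), (12, Yan, 6580, Eve, 7190), (12, Yan, 6580, Ivy, 9730), (12, Yan, 6580, Wes, 1410), (12, Yan, 6580, Yan, 6580), (40, Rae, 3750, Rae, 3750)}
Selection salary > salary2: {(10, Sam, 3060, Ola, 1440), (10, Wes, 7590, Ola, 1440), (10, Wes, 7590, Sam, 3060), (12, Eve, 7190, Wes, 1410), (12, Eve, 7190, Yan, 6580), (12, Ivy, 9730, Eve, 7190), (12, Ivy, 9730, Wes, 1410), (12, Ivy, 9730, Yan, 6580), (12, Yan, 6580, Wes, 1410)}
Projecting to salary, name2: {(3060, Ola), (6580, Wes), (7190, Wes), (7190, Yan), (7590, Ola), (7590, Sam), (9730, Eve), (9730, Wes), (9730, Yan)}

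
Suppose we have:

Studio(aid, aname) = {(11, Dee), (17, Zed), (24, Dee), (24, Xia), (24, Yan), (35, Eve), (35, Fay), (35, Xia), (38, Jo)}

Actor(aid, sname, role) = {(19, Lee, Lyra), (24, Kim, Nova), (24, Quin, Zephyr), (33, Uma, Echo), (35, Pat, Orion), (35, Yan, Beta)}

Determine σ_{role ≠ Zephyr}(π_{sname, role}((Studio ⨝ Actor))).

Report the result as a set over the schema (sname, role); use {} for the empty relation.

{(Kim, Nova), (Pat, Orion), (Yan, Beta)}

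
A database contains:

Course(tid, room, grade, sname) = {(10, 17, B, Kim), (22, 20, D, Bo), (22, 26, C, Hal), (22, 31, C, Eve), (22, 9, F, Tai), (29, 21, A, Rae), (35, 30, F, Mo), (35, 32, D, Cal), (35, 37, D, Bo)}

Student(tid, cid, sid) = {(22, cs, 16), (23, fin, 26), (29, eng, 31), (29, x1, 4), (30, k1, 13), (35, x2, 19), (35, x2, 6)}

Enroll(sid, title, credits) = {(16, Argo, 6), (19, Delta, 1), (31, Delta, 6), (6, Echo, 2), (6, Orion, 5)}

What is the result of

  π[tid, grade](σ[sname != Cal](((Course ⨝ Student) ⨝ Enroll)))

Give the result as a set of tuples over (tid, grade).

Natural join on tid: {(22, 20, D, Bo, cs, 16), (22, 26, C, Hal, cs, 16), (22, 31, C, Eve, cs, 16), (22, 9, F, Tai, cs, 16), (29, 21, A, Rae, eng, 31), (29, 21, A, Rae, x1, 4), (35, 30, F, Mo, x2, 19), (35, 30, F, Mo, x2, 6), (35, 32, D, Cal, x2, 19), (35, 32, D, Cal, x2, 6), (35, 37, D, Bo, x2, 19), (35, 37, D, Bo, x2, 6)}
Natural join on sid: {(22, 20, D, Bo, cs, 16, Argo, 6), (22, 26, C, Hal, cs, 16, Argo, 6), (22, 31, C, Eve, cs, 16, Argo, 6), (22, 9, F, Tai, cs, 16, Argo, 6), (29, 21, A, Rae, eng, 31, Delta, 6), (35, 30, F, Mo, x2, 19, Delta, 1), (35, 30, F, Mo, x2, 6, Echo, 2), (35, 30, F, Mo, x2, 6, Orion, 5), (35, 32, D, Cal, x2, 19, Delta, 1), (35, 32, D, Cal, x2, 6, Echo, 2), (35, 32, D, Cal, x2, 6, Orion, 5), (35, 37, D, Bo, x2, 19, Delta, 1), (35, 37, D, Bo, x2, 6, Echo, 2), (35, 37, D, Bo, x2, 6, Orion, 5)}
σ[sname != Cal]: keep tuples satisfying sname != Cal → {(22, 20, D, Bo, cs, 16, Argo, 6), (22, 26, C, Hal, cs, 16, Argo, 6), (22, 31, C, Eve, cs, 16, Argo, 6), (22, 9, F, Tai, cs, 16, Argo, 6), (29, 21, A, Rae, eng, 31, Delta, 6), (35, 30, F, Mo, x2, 19, Delta, 1), (35, 30, F, Mo, x2, 6, Echo, 2), (35, 30, F, Mo, x2, 6, Orion, 5), (35, 37, D, Bo, x2, 19, Delta, 1), (35, 37, D, Bo, x2, 6, Echo, 2), (35, 37, D, Bo, x2, 6, Orion, 5)}
π[tid, grade]: project onto (tid, grade) (5 duplicate(s) eliminated) → {(22, C), (22, D), (22, F), (29, A), (35, D), (35, F)}

{(22, C), (22, D), (22, F), (29, A), (35, D), (35, F)}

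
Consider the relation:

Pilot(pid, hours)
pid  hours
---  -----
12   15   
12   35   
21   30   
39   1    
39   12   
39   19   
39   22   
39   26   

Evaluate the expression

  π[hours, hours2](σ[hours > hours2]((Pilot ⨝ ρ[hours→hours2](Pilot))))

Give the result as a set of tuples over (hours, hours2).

{(12, 1), (19, 1), (19, 12), (22, 1), (22, 12), (22, 19), (26, 1), (26, 12), (26, 19), (26, 22), (35, 15)}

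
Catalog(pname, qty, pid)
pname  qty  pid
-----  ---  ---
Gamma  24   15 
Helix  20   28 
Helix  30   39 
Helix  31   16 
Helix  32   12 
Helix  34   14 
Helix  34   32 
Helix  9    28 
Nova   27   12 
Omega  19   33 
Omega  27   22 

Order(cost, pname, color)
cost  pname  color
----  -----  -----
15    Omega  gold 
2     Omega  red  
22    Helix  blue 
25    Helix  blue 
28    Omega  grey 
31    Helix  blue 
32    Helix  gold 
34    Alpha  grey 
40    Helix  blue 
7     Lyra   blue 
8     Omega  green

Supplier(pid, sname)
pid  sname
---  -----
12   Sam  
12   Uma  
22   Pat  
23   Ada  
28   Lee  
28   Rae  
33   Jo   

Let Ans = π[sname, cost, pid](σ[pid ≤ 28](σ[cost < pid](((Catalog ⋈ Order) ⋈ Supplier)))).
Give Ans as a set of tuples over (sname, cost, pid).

{(Lee, 22, 28), (Lee, 25, 28), (Pat, 15, 22), (Pat, 2, 22), (Pat, 8, 22), (Rae, 22, 28), (Rae, 25, 28)}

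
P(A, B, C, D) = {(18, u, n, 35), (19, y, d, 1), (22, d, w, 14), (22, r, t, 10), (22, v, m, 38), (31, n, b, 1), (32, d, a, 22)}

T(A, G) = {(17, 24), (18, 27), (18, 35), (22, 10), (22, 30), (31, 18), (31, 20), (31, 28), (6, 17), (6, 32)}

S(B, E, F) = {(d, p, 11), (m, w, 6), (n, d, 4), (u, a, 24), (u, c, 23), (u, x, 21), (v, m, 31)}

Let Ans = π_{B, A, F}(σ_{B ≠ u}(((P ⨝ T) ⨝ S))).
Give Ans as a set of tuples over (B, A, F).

Joining P and T on A yields {(18, u, n, 35, 27), (18, u, n, 35, 35), (22, d, w, 14, 10), (22, d, w, 14, 30), (22, r, t, 10, 10), (22, r, t, 10, 30), (22, v, m, 38, 10), (22, v, m, 38, 30), (31, n, b, 1, 18), (31, n, b, 1, 20), (31, n, b, 1, 28)}.
Joining (P ⨝ T) and S on B yields {(18, u, n, 35, 27, a, 24), (18, u, n, 35, 27, c, 23), (18, u, n, 35, 27, x, 21), (18, u, n, 35, 35, a, 24), (18, u, n, 35, 35, c, 23), (18, u, n, 35, 35, x, 21), (22, d, w, 14, 10, p, 11), (22, d, w, 14, 30, p, 11), (22, v, m, 38, 10, m, 31), (22, v, m, 38, 30, m, 31), (31, n, b, 1, 18, d, 4), (31, n, b, 1, 20, d, 4), (31, n, b, 1, 28, d, 4)}.
Apply σ_{B ≠ u}; surviving tuples: {(22, d, w, 14, 10, p, 11), (22, d, w, 14, 30, p, 11), (22, v, m, 38, 10, m, 31), (22, v, m, 38, 30, m, 31), (31, n, b, 1, 18, d, 4), (31, n, b, 1, 20, d, 4), (31, n, b, 1, 28, d, 4)}
π[B, A, F]: project onto (B, A, F) (4 duplicate(s) eliminated) → {(d, 22, 11), (n, 31, 4), (v, 22, 31)}

{(d, 22, 11), (n, 31, 4), (v, 22, 31)}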